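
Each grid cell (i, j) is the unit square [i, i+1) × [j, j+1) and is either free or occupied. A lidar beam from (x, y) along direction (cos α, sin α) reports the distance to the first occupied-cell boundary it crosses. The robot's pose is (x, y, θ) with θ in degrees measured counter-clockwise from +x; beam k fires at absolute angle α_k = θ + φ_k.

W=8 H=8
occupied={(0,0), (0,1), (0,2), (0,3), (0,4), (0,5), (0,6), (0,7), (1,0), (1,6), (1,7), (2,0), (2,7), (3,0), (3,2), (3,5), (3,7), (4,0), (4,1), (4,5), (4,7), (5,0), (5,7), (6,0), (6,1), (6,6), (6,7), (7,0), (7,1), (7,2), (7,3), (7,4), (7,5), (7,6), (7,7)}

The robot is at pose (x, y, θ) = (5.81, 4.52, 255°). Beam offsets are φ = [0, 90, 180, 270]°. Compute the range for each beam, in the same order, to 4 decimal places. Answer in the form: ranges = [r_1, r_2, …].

beam 1: φ=0°, α=255°
  d=(-0.2588,-0.9659)  start (5,4)  tX=3.1296 tY=0.5383  stride 1/|dx|=3.8637 1/|dy|=1.0353
    cross y-line → (5,3), t=0.5383
    cross y-line → (5,2), t=1.5736
    cross y-line → (5,1), t=2.6089
    cross x-line → (4,1), t=3.1296 (wall)
  → r_1 = 3.1296
beam 2: φ=90°, α=345°
  d=(0.9659,-0.2588)  start (5,4)  tX=0.1967 tY=2.0091  stride 1/|dx|=1.0353 1/|dy|=3.8637
    cross x-line → (6,4), t=0.1967
    cross x-line → (7,4), t=1.2320 (wall)
  → r_2 = 1.2320
beam 3: φ=180°, α=75°
  d=(0.2588,0.9659)  start (5,4)  tX=0.7341 tY=0.4969  stride 1/|dx|=3.8637 1/|dy|=1.0353
    cross y-line → (5,5), t=0.4969
    cross x-line → (6,5), t=0.7341
    cross y-line → (6,6), t=1.5322 (wall)
  → r_3 = 1.5322
beam 4: φ=270°, α=165°
  d=(-0.9659,0.2588)  start (5,4)  tX=0.8386 tY=1.8546  stride 1/|dx|=1.0353 1/|dy|=3.8637
    cross x-line → (4,4), t=0.8386
    cross y-line → (4,5), t=1.8546 (wall)
  → r_4 = 1.8546

ranges = [3.1296, 1.2320, 1.5322, 1.8546]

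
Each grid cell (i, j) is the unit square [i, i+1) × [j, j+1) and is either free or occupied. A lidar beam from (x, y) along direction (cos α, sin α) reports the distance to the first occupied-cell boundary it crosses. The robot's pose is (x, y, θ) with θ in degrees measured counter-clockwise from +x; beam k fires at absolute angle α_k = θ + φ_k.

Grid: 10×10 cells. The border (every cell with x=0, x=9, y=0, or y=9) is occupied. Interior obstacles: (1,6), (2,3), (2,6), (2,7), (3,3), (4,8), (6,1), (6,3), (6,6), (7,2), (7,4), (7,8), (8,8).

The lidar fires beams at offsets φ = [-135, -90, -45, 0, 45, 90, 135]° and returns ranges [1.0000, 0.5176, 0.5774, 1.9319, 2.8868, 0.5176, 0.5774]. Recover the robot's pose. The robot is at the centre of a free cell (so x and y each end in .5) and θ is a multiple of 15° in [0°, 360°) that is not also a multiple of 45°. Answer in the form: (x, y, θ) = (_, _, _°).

The pose lattice has 51·16 = 816 candidates. Test each by forward raycasting.
  (2.5, 1.5, 345°): beam 5 = 4.0415 ≠ 2.8868 ✗
  (5.5, 1.5, 30°): beam 1 = 0.5176 ≠ 1.0000 ✗
  (2.5, 1.5, 210°): beam 1 = 1.5529 ≠ 1.0000 ✗
  …
  (1.5, 3.5, 255°): r_1=1.0000, r_2=0.5176, r_3=0.5774, r_4=1.9319, r_5=2.8868, r_6=0.5176, r_7=0.5774 — all match ✓
Unique over the lattice → pose = (1.5, 3.5, 255°).

(x, y, θ) = (1.5, 3.5, 255°)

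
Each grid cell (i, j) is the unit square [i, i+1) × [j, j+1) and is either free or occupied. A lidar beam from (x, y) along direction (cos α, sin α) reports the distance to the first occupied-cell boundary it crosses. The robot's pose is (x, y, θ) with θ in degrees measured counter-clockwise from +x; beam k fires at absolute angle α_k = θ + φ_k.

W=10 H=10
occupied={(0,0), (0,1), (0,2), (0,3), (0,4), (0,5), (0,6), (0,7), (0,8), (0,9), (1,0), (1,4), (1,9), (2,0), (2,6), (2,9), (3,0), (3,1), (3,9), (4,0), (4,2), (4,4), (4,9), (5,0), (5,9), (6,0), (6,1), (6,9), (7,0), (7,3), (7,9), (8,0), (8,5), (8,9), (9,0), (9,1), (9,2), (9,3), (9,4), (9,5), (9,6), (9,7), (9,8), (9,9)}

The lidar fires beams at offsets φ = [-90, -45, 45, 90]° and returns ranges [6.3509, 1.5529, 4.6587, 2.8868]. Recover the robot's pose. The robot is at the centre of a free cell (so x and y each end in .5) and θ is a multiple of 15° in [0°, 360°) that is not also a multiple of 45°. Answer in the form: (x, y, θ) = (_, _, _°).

Enumerate (i+0.5, j+0.5, θ) over the 56 free cells and 16 admissible headings. For each, cast all 4 beams and compare to the given ranges.
  (5.5, 4.5, 60°): beam 1 = 1.7321 ≠ 6.3509 ✗
  (3.5, 2.5, 105°): beam 1 = 0.5176 ≠ 6.3509 ✗
  (2.5, 7.5, 15°): beam 1 = 0.5176 ≠ 6.3509 ✗
  …
  (4.5, 6.5, 330°): r_1=6.3509, r_2=1.5529, r_3=4.6587, r_4=2.8868 — all match ✓
No second candidate reproduces the full scan.

(x, y, θ) = (4.5, 6.5, 330°)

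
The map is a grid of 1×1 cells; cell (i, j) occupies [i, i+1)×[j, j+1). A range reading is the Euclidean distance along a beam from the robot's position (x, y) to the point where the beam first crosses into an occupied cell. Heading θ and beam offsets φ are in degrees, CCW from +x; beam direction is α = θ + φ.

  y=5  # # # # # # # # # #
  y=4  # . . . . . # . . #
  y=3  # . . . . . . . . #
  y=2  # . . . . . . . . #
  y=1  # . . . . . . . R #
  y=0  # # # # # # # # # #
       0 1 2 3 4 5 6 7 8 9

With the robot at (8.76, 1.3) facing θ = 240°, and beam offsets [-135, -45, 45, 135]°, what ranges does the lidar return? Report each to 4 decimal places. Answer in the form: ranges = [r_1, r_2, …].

ranges = [3.8305, 1.1591, 0.3106, 0.2485]

beam 1: φ=-135°, α=105°
  cosα=-0.2588 sinα=0.9659 | (8,1) | tMaxX 2.9364 tMaxY 0.7247 | tΔX 3.8637 tΔY 1.0353
    t=0.7247 [y] (8,2)
    t=1.7600 [y] (8,3)
    t=2.7952 [y] (8,4)
    t=2.9364 [x] (7,4)
    t=3.8305 [y] (7,5) — stop
  → r_1 = 3.8305
beam 2: φ=-45°, α=195°
  cosα=-0.9659 sinα=-0.2588 | (8,1) | tMaxX 0.7868 tMaxY 1.1591 | tΔX 1.0353 tΔY 3.8637
    t=0.7868 [x] (7,1)
    t=1.1591 [y] (7,0) — stop
  → r_2 = 1.1591
beam 3: φ=45°, α=285°
  cosα=0.2588 sinα=-0.9659 | (8,1) | tMaxX 0.9273 tMaxY 0.3106 | tΔX 3.8637 tΔY 1.0353
    t=0.3106 [y] (8,0) — stop
  → r_3 = 0.3106
beam 4: φ=135°, α=15°
  cosα=0.9659 sinα=0.2588 | (8,1) | tMaxX 0.2485 tMaxY 2.7046 | tΔX 1.0353 tΔY 3.8637
    t=0.2485 [x] (9,1) — stop
  → r_4 = 0.2485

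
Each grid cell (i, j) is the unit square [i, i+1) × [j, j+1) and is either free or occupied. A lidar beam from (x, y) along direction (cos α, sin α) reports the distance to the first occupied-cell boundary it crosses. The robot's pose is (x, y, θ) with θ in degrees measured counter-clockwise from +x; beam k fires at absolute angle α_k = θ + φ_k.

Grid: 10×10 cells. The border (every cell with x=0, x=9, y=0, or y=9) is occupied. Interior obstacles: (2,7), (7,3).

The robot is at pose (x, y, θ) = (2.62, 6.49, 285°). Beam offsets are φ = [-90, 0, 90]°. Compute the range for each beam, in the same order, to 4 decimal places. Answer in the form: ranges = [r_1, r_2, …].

beam 1: φ=-90°, α=195°
  d=(-0.9659,-0.2588)  start (2,6)  tX=0.6419 tY=1.8932  stride 1/|dx|=1.0353 1/|dy|=3.8637
    cross x-line → (1,6), t=0.6419
    cross x-line → (0,6), t=1.6771 (wall)
  → r_1 = 1.6771
beam 2: φ=0°, α=285°
  d=(0.2588,-0.9659)  start (2,6)  tX=1.4682 tY=0.5073  stride 1/|dx|=3.8637 1/|dy|=1.0353
    cross y-line → (2,5), t=0.5073
    cross x-line → (3,5), t=1.4682
    cross y-line → (3,4), t=1.5426
    cross y-line → (3,3), t=2.5778
    cross y-line → (3,2), t=3.6131
    cross y-line → (3,1), t=4.6484
    cross x-line → (4,1), t=5.3319
    cross y-line → (4,0), t=5.6837 (wall)
  → r_2 = 5.6837
beam 3: φ=90°, α=15°
  d=(0.9659,0.2588)  start (2,6)  tX=0.3934 tY=1.9705  stride 1/|dx|=1.0353 1/|dy|=3.8637
    cross x-line → (3,6), t=0.3934
    cross x-line → (4,6), t=1.4287
    cross y-line → (4,7), t=1.9705
    cross x-line → (5,7), t=2.4640
    cross x-line → (6,7), t=3.4992
    cross x-line → (7,7), t=4.5345
    cross x-line → (8,7), t=5.5698
    cross y-line → (8,8), t=5.8342
    cross x-line → (9,8), t=6.6051 (wall)
  → r_3 = 6.6051

ranges = [1.6771, 5.6837, 6.6051]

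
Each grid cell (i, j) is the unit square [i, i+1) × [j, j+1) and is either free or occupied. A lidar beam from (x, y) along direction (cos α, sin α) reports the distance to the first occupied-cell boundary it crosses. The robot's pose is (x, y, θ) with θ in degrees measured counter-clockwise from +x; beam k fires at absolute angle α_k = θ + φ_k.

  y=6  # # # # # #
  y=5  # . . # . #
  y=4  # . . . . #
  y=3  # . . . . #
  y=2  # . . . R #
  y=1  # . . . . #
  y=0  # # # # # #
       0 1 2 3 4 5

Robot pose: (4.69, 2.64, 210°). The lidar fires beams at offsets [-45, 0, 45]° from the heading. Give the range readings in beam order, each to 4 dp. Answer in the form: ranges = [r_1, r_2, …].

ranges = [3.8202, 3.2800, 1.6979]

beam 1: φ=-45°, α=165°
  dir = (cos 165°, sin 165°) = (-0.9659, 0.2588); from cell (4,2)
  next x-line at t=0.7143, next y-line at t=1.3909; Δt_x=1.0353, Δt_y=3.8637
    x: enter (3,2) at t=0.7143
    y: enter (3,3) at t=1.3909
    x: enter (2,3) at t=1.7496
    x: enter (1,3) at t=2.7849
    x: enter (0,3) at t=3.8202 ← occupied
  → r_1 = 3.8202
beam 2: φ=0°, α=210°
  dir = (cos 210°, sin 210°) = (-0.8660, -0.5000); from cell (4,2)
  next x-line at t=0.7967, next y-line at t=1.2800; Δt_x=1.1547, Δt_y=2.0000
    x: enter (3,2) at t=0.7967
    y: enter (3,1) at t=1.2800
    x: enter (2,1) at t=1.9514
    x: enter (1,1) at t=3.1061
    y: enter (1,0) at t=3.2800 ← occupied
  → r_2 = 3.2800
beam 3: φ=45°, α=255°
  dir = (cos 255°, sin 255°) = (-0.2588, -0.9659); from cell (4,2)
  next x-line at t=2.6660, next y-line at t=0.6626; Δt_x=3.8637, Δt_y=1.0353
    y: enter (4,1) at t=0.6626
    y: enter (4,0) at t=1.6979 ← occupied
  → r_3 = 1.6979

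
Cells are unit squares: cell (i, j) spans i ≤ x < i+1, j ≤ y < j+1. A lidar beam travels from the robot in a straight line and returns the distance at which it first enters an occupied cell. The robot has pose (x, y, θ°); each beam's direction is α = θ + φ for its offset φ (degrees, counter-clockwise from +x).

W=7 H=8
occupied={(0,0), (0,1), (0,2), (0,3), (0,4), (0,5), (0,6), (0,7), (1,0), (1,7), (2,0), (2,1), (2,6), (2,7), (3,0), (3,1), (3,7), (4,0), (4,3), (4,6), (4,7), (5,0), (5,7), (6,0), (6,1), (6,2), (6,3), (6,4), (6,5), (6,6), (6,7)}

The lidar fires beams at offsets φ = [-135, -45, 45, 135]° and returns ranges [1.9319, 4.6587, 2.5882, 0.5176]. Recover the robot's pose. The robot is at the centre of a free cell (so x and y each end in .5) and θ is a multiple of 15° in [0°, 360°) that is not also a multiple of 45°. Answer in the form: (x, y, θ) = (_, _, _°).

(x, y, θ) = (1.5, 3.5, 30°)

Candidates: 25 free-cell centres × 16 headings = 400 poses. Raycast each; keep the one whose scan matches to 4 dp.
  (1.5, 1.5, 150°): beam 1 = 0.5176 ≠ 1.9319 ✗
  (5.5, 4.5, 150°): beam 1 = 0.5176 ≠ 1.9319 ✗
  (1.5, 4.5, 255°): beam 1 = 1.0000 ≠ 1.9319 ✗
  (4.5, 4.5, 15°): beam 1 = 0.5774 ≠ 1.9319 ✗
  …
  (1.5, 3.5, 30°): r_1=1.9319, r_2=4.6587, r_3=2.5882, r_4=0.5176 — all match ✓
No second candidate reproduces the full scan.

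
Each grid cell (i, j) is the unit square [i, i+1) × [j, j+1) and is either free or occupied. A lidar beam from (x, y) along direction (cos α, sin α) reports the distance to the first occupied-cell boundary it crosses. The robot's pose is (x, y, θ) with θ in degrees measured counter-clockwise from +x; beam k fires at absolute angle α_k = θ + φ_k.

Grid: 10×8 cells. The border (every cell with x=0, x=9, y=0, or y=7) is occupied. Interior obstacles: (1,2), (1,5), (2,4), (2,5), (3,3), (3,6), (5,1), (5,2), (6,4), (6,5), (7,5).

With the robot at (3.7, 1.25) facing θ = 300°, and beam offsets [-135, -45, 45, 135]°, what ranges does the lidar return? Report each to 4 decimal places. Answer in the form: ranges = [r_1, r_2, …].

ranges = [2.7952, 0.2588, 0.9659, 5.9528]

beam 1: φ=-135°, α=165°
  cosα=-0.9659 sinα=0.2588 | (3,1) | tMaxX 0.7247 tMaxY 2.8978 | tΔX 1.0353 tΔY 3.8637
    t=0.7247 [x] (2,1)
    t=1.7600 [x] (1,1)
    t=2.7952 [x] (0,1) — stop
  → r_1 = 2.7952
beam 2: φ=-45°, α=255°
  cosα=-0.2588 sinα=-0.9659 | (3,1) | tMaxX 2.7046 tMaxY 0.2588 | tΔX 3.8637 tΔY 1.0353
    t=0.2588 [y] (3,0) — stop
  → r_2 = 0.2588
beam 3: φ=45°, α=345°
  cosα=0.9659 sinα=-0.2588 | (3,1) | tMaxX 0.3106 tMaxY 0.9659 | tΔX 1.0353 tΔY 3.8637
    t=0.3106 [x] (4,1)
    t=0.9659 [y] (4,0) — stop
  → r_3 = 0.9659
beam 4: φ=135°, α=75°
  cosα=0.2588 sinα=0.9659 | (3,1) | tMaxX 1.1591 tMaxY 0.7765 | tΔX 3.8637 tΔY 1.0353
    t=0.7765 [y] (3,2)
    t=1.1591 [x] (4,2)
    t=1.8117 [y] (4,3)
    t=2.8470 [y] (4,4)
    t=3.8823 [y] (4,5)
    t=4.9176 [y] (4,6)
    t=5.0228 [x] (5,6)
    t=5.9528 [y] (5,7) — stop
  → r_4 = 5.9528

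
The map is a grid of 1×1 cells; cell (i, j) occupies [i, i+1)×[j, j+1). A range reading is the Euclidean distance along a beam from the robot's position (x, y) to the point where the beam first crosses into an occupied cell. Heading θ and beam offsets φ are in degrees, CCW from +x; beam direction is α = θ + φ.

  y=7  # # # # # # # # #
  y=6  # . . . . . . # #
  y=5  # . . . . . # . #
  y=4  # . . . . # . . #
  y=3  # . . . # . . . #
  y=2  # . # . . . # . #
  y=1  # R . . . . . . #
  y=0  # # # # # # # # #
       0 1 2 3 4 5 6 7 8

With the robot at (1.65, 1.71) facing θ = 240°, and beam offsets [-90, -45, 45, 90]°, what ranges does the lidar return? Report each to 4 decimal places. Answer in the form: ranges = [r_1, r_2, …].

beam 1: φ=-90°, α=150°
  d=(-0.8660,0.5000)  start (1,1)  tX=0.7506 tY=0.5800  stride 1/|dx|=1.1547 1/|dy|=2.0000
    cross y-line → (1,2), t=0.5800
    cross x-line → (0,2), t=0.7506 (wall)
  → r_1 = 0.7506
beam 2: φ=-45°, α=195°
  d=(-0.9659,-0.2588)  start (1,1)  tX=0.6729 tY=2.7432  stride 1/|dx|=1.0353 1/|dy|=3.8637
    cross x-line → (0,1), t=0.6729 (wall)
  → r_2 = 0.6729
beam 3: φ=45°, α=285°
  d=(0.2588,-0.9659)  start (1,1)  tX=1.3523 tY=0.7350  stride 1/|dx|=3.8637 1/|dy|=1.0353
    cross y-line → (1,0), t=0.7350 (wall)
  → r_3 = 0.7350
beam 4: φ=90°, α=330°
  d=(0.8660,-0.5000)  start (1,1)  tX=0.4041 tY=1.4200  stride 1/|dx|=1.1547 1/|dy|=2.0000
    cross x-line → (2,1), t=0.4041
    cross y-line → (2,0), t=1.4200 (wall)
  → r_4 = 1.4200

ranges = [0.7506, 0.6729, 0.7350, 1.4200]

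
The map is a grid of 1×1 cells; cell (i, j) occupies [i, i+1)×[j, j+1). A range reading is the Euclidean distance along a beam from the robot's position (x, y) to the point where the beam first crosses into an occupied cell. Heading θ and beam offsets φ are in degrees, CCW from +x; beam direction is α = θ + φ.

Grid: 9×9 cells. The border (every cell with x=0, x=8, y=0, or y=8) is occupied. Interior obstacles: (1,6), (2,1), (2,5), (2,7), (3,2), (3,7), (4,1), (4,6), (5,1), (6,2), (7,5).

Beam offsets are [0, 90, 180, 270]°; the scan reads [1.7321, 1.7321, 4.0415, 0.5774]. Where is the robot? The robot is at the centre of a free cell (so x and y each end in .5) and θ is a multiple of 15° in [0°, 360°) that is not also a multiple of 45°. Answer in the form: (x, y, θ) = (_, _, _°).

Candidates: 38 free-cell centres × 16 headings = 608 poses. Raycast each; keep the one whose scan matches to 4 dp.
  (7.5, 1.5, 30°): beam 1 = 0.5774 ≠ 1.7321 ✗
  (6.5, 1.5, 240°): beam 1 = 0.5774 ≠ 1.7321 ✗
  (7.5, 7.5, 240°): beam 1 = 6.3509 ≠ 1.7321 ✗
  (6.5, 1.5, 345°): beam 1 = 1.5529 ≠ 1.7321 ✗
  (7.5, 6.5, 330°): beam 1 = 0.5774 ≠ 1.7321 ✗
  …
  (6.5, 3.5, 330°): r_1=1.7321, r_2=1.7321, r_3=4.0415, r_4=0.5774 — all match ✓
No second candidate reproduces the full scan.

(x, y, θ) = (6.5, 3.5, 330°)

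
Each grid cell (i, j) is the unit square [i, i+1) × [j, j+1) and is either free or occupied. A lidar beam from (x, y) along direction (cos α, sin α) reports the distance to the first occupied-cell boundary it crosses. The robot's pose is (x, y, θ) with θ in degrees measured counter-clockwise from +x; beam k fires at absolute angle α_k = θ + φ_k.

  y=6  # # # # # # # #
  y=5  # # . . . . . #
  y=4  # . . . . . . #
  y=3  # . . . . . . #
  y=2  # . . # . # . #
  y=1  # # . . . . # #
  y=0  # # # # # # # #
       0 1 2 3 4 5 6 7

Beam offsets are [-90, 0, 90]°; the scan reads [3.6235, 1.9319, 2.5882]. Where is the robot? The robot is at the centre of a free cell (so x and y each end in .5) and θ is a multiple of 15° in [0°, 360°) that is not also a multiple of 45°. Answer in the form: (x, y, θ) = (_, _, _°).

(x, y, θ) = (4.5, 4.5, 285°)

The pose lattice has 25·16 = 400 candidates. Test each by forward raycasting.
  (6.5, 4.5, 330°): beam 1 = 1.7321 ≠ 3.6235 ✗
  (4.5, 5.5, 150°): beam 1 = 0.5774 ≠ 3.6235 ✗
  (3.5, 3.5, 120°): beam 1 = 4.0415 ≠ 3.6235 ✗
  (5.5, 3.5, 345°): beam 1 = 0.5176 ≠ 3.6235 ✗
  …
  (4.5, 4.5, 285°): r_1=3.6235, r_2=1.9319, r_3=2.5882 — all match ✓
Unique over the lattice → pose = (4.5, 4.5, 285°).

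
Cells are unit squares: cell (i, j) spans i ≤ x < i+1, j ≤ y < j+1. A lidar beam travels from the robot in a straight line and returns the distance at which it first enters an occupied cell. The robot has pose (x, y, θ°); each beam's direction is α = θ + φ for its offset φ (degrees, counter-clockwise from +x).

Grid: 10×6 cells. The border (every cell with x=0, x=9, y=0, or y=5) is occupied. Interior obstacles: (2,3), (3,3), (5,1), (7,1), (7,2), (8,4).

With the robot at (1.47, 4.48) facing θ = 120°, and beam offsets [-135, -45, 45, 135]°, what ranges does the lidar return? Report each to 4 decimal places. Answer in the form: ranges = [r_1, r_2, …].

ranges = [1.8546, 0.5383, 0.4866, 1.8159]

beam 1: φ=-135°, α=345°
  cosα=0.9659 sinα=-0.2588 | (1,4) | tMaxX 0.5487 tMaxY 1.8546 | tΔX 1.0353 tΔY 3.8637
    t=0.5487 [x] (2,4)
    t=1.5840 [x] (3,4)
    t=1.8546 [y] (3,3) — stop
  → r_1 = 1.8546
beam 2: φ=-45°, α=75°
  cosα=0.2588 sinα=0.9659 | (1,4) | tMaxX 2.0478 tMaxY 0.5383 | tΔX 3.8637 tΔY 1.0353
    t=0.5383 [y] (1,5) — stop
  → r_2 = 0.5383
beam 3: φ=45°, α=165°
  cosα=-0.9659 sinα=0.2588 | (1,4) | tMaxX 0.4866 tMaxY 2.0091 | tΔX 1.0353 tΔY 3.8637
    t=0.4866 [x] (0,4) — stop
  → r_3 = 0.4866
beam 4: φ=135°, α=255°
  cosα=-0.2588 sinα=-0.9659 | (1,4) | tMaxX 1.8159 tMaxY 0.4969 | tΔX 3.8637 tΔY 1.0353
    t=0.4969 [y] (1,3)
    t=1.5322 [y] (1,2)
    t=1.8159 [x] (0,2) — stop
  → r_4 = 1.8159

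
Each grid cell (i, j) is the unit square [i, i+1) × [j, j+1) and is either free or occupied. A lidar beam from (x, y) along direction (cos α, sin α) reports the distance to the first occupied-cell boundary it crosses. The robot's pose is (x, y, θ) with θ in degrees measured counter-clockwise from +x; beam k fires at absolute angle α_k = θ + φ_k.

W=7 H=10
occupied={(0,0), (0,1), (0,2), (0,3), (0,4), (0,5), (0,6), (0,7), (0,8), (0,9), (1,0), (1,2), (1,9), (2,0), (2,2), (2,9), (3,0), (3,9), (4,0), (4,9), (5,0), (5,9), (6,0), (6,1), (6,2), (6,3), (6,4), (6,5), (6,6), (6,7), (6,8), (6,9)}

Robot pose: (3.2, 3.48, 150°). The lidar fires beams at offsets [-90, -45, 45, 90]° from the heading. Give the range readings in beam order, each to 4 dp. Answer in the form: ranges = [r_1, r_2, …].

beam 1: φ=-90°, α=60°
  direction (0.5000, 0.8660); cell (3,3); t to first gridline: x 1.6000, y 0.6004 (then +2.0000 / +1.1547)
    (3,4) via y @ 0.6004
    (4,4) via x @ 1.6000
    (4,5) via y @ 1.7551
    (4,6) via y @ 2.9098
    (5,6) via x @ 3.6000
    (5,7) via y @ 4.0645
    (5,8) via y @ 5.2192
    (6,8) via x @ 5.6000  # hit
  → r_1 = 5.6000
beam 2: φ=-45°, α=105°
  direction (-0.2588, 0.9659); cell (3,3); t to first gridline: x 0.7727, y 0.5383 (then +3.8637 / +1.0353)
    (3,4) via y @ 0.5383
    (2,4) via x @ 0.7727
    (2,5) via y @ 1.5736
    (2,6) via y @ 2.6089
    (2,7) via y @ 3.6442
    (1,7) via x @ 4.6364
    (1,8) via y @ 4.6794
    (1,9) via y @ 5.7147  # hit
  → r_2 = 5.7147
beam 3: φ=45°, α=195°
  direction (-0.9659, -0.2588); cell (3,3); t to first gridline: x 0.2071, y 1.8546 (then +1.0353 / +3.8637)
    (2,3) via x @ 0.2071
    (1,3) via x @ 1.2423
    (1,2) via y @ 1.8546  # hit
  → r_3 = 1.8546
beam 4: φ=90°, α=240°
  direction (-0.5000, -0.8660); cell (3,3); t to first gridline: x 0.4000, y 0.5543 (then +2.0000 / +1.1547)
    (2,3) via x @ 0.4000
    (2,2) via y @ 0.5543  # hit
  → r_4 = 0.5543

ranges = [5.6000, 5.7147, 1.8546, 0.5543]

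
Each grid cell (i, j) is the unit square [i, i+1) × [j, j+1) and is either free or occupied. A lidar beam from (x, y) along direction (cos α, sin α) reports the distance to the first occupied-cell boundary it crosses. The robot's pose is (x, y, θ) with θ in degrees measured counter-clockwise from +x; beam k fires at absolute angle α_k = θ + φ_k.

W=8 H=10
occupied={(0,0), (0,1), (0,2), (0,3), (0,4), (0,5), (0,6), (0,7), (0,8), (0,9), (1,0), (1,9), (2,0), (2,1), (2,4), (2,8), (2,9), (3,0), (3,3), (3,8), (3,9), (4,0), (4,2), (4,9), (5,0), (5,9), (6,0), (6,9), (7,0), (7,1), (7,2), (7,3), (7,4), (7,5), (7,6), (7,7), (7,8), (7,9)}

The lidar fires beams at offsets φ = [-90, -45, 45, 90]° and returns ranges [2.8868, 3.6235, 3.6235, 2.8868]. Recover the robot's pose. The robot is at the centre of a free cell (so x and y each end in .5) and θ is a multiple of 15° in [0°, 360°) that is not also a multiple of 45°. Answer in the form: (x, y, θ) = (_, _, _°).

The pose lattice has 42·16 = 672 candidates. Test each by forward raycasting.
  (4.5, 4.5, 75°): beam 1 = 2.5882 ≠ 2.8868 ✗
  (1.5, 4.5, 120°): beam 1 = 0.5774 ≠ 2.8868 ✗
  (3.5, 4.5, 210°): beam 1 = 5.0000 ≠ 2.8868 ✗
  (3.5, 2.5, 210°): beam 1 = 0.5774 ≠ 2.8868 ✗
  …
  (3.5, 5.5, 30°): r_1=2.8868, r_2=3.6235, r_3=3.6235, r_4=2.8868 — all match ✓
Only this pose fits every beam.

(x, y, θ) = (3.5, 5.5, 30°)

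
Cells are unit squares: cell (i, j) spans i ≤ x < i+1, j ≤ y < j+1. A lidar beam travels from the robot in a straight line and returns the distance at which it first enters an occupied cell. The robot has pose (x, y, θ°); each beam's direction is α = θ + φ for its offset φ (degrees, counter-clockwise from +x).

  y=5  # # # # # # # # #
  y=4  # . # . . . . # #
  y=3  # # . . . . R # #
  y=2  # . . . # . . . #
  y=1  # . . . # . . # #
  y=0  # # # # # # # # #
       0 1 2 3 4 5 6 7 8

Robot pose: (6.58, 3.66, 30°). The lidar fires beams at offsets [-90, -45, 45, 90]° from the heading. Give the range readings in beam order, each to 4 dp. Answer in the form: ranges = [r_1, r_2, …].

ranges = [1.9168, 0.4348, 1.3873, 1.5473]

beam 1: φ=-90°, α=300°
  d=(0.5000,-0.8660)  start (6,3)  tX=0.8400 tY=0.7621  stride 1/|dx|=2.0000 1/|dy|=1.1547
    cross y-line → (6,2), t=0.7621
    cross x-line → (7,2), t=0.8400
    cross y-line → (7,1), t=1.9168 (wall)
  → r_1 = 1.9168
beam 2: φ=-45°, α=345°
  d=(0.9659,-0.2588)  start (6,3)  tX=0.4348 tY=2.5500  stride 1/|dx|=1.0353 1/|dy|=3.8637
    cross x-line → (7,3), t=0.4348 (wall)
  → r_2 = 0.4348
beam 3: φ=45°, α=75°
  d=(0.2588,0.9659)  start (6,3)  tX=1.6228 tY=0.3520  stride 1/|dx|=3.8637 1/|dy|=1.0353
    cross y-line → (6,4), t=0.3520
    cross y-line → (6,5), t=1.3873 (wall)
  → r_3 = 1.3873
beam 4: φ=90°, α=120°
  d=(-0.5000,0.8660)  start (6,3)  tX=1.1600 tY=0.3926  stride 1/|dx|=2.0000 1/|dy|=1.1547
    cross y-line → (6,4), t=0.3926
    cross x-line → (5,4), t=1.1600
    cross y-line → (5,5), t=1.5473 (wall)
  → r_4 = 1.5473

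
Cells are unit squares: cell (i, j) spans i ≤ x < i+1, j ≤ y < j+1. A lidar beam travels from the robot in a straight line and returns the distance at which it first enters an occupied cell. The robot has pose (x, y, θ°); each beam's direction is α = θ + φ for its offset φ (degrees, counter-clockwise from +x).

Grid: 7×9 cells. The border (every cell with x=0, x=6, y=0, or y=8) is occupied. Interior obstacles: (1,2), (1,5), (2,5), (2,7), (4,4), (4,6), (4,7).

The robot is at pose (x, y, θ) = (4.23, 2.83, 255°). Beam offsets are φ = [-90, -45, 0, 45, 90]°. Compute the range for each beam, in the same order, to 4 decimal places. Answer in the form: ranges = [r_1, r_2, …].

ranges = [3.3439, 3.6600, 1.8946, 2.1131, 1.8324]

beam 1: φ=-90°, α=165°
  dir = (cos 165°, sin 165°) = (-0.9659, 0.2588); from cell (4,2)
  next x-line at t=0.2381, next y-line at t=0.6568; Δt_x=1.0353, Δt_y=3.8637
    x: enter (3,2) at t=0.2381
    y: enter (3,3) at t=0.6568
    x: enter (2,3) at t=1.2734
    x: enter (1,3) at t=2.3087
    x: enter (0,3) at t=3.3439 ← occupied
  → r_1 = 3.3439
beam 2: φ=-45°, α=210°
  dir = (cos 210°, sin 210°) = (-0.8660, -0.5000); from cell (4,2)
  next x-line at t=0.2656, next y-line at t=1.6600; Δt_x=1.1547, Δt_y=2.0000
    x: enter (3,2) at t=0.2656
    x: enter (2,2) at t=1.4203
    y: enter (2,1) at t=1.6600
    x: enter (1,1) at t=2.5750
    y: enter (1,0) at t=3.6600 ← occupied
  → r_2 = 3.6600
beam 3: φ=0°, α=255°
  dir = (cos 255°, sin 255°) = (-0.2588, -0.9659); from cell (4,2)
  next x-line at t=0.8887, next y-line at t=0.8593; Δt_x=3.8637, Δt_y=1.0353
    y: enter (4,1) at t=0.8593
    x: enter (3,1) at t=0.8887
    y: enter (3,0) at t=1.8946 ← occupied
  → r_3 = 1.8946
beam 4: φ=45°, α=300°
  dir = (cos 300°, sin 300°) = (0.5000, -0.8660); from cell (4,2)
  next x-line at t=1.5400, next y-line at t=0.9584; Δt_x=2.0000, Δt_y=1.1547
    y: enter (4,1) at t=0.9584
    x: enter (5,1) at t=1.5400
    y: enter (5,0) at t=2.1131 ← occupied
  → r_4 = 2.1131
beam 5: φ=90°, α=345°
  dir = (cos 345°, sin 345°) = (0.9659, -0.2588); from cell (4,2)
  next x-line at t=0.7972, next y-line at t=3.2069; Δt_x=1.0353, Δt_y=3.8637
    x: enter (5,2) at t=0.7972
    x: enter (6,2) at t=1.8324 ← occupied
  → r_5 = 1.8324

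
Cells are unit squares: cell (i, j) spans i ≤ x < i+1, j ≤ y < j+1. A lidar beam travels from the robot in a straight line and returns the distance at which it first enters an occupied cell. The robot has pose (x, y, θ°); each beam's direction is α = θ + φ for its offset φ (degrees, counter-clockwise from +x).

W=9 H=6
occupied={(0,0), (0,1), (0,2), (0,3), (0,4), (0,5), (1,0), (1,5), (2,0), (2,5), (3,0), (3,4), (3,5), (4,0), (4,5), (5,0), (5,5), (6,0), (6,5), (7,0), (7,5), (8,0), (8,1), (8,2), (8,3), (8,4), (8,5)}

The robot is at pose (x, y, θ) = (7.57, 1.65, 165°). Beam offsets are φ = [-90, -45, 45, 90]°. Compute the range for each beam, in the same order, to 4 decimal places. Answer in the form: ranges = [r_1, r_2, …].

beam 1: φ=-90°, α=75°
  direction (0.2588, 0.9659); cell (7,1); t to first gridline: x 1.6614, y 0.3623 (then +3.8637 / +1.0353)
    (7,2) via y @ 0.3623
    (7,3) via y @ 1.3976
    (8,3) via x @ 1.6614  # hit
  → r_1 = 1.6614
beam 2: φ=-45°, α=120°
  direction (-0.5000, 0.8660); cell (7,1); t to first gridline: x 1.1400, y 0.4041 (then +2.0000 / +1.1547)
    (7,2) via y @ 0.4041
    (6,2) via x @ 1.1400
    (6,3) via y @ 1.5588
    (6,4) via y @ 2.7135
    (5,4) via x @ 3.1400
    (5,5) via y @ 3.8682  # hit
  → r_2 = 3.8682
beam 3: φ=45°, α=210°
  direction (-0.8660, -0.5000); cell (7,1); t to first gridline: x 0.6582, y 1.3000 (then +1.1547 / +2.0000)
    (6,1) via x @ 0.6582
    (6,0) via y @ 1.3000  # hit
  → r_3 = 1.3000
beam 4: φ=90°, α=255°
  direction (-0.2588, -0.9659); cell (7,1); t to first gridline: x 2.2023, y 0.6729 (then +3.8637 / +1.0353)
    (7,0) via y @ 0.6729  # hit
  → r_4 = 0.6729

ranges = [1.6614, 3.8682, 1.3000, 0.6729]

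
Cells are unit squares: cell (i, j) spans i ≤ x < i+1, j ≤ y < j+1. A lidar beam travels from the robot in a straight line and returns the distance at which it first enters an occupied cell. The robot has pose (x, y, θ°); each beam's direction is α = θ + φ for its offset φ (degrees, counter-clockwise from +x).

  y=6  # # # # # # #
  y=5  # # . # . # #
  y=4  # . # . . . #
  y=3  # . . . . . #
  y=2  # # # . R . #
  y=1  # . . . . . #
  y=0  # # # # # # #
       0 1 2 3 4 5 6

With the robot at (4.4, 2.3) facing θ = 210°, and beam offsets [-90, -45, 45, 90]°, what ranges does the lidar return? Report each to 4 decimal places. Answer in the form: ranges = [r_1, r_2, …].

ranges = [2.8000, 1.4494, 1.3459, 1.5011]

beam 1: φ=-90°, α=120°
  d=(-0.5000,0.8660)  start (4,2)  tX=0.8000 tY=0.8083  stride 1/|dx|=2.0000 1/|dy|=1.1547
    cross x-line → (3,2), t=0.8000
    cross y-line → (3,3), t=0.8083
    cross y-line → (3,4), t=1.9630
    cross x-line → (2,4), t=2.8000 (wall)
  → r_1 = 2.8000
beam 2: φ=-45°, α=165°
  d=(-0.9659,0.2588)  start (4,2)  tX=0.4141 tY=2.7046  stride 1/|dx|=1.0353 1/|dy|=3.8637
    cross x-line → (3,2), t=0.4141
    cross x-line → (2,2), t=1.4494 (wall)
  → r_2 = 1.4494
beam 3: φ=45°, α=255°
  d=(-0.2588,-0.9659)  start (4,2)  tX=1.5455 tY=0.3106  stride 1/|dx|=3.8637 1/|dy|=1.0353
    cross y-line → (4,1), t=0.3106
    cross y-line → (4,0), t=1.3459 (wall)
  → r_3 = 1.3459
beam 4: φ=90°, α=300°
  d=(0.5000,-0.8660)  start (4,2)  tX=1.2000 tY=0.3464  stride 1/|dx|=2.0000 1/|dy|=1.1547
    cross y-line → (4,1), t=0.3464
    cross x-line → (5,1), t=1.2000
    cross y-line → (5,0), t=1.5011 (wall)
  → r_4 = 1.5011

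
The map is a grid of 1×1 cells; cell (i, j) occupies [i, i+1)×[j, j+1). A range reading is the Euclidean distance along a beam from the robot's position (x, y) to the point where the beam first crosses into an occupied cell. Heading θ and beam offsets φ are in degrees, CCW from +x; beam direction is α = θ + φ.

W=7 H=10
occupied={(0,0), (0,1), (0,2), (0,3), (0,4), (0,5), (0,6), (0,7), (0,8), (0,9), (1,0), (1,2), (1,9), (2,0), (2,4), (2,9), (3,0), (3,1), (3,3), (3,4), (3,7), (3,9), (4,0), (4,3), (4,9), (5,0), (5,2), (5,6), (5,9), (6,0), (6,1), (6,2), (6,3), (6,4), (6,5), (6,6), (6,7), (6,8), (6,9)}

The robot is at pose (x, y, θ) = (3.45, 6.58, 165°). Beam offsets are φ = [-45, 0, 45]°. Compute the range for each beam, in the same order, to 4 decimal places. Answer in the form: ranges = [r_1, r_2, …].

ranges = [0.4850, 2.5364, 2.8290]

beam 1: φ=-45°, α=120°
  dir = (cos 120°, sin 120°) = (-0.5000, 0.8660); from cell (3,6)
  next x-line at t=0.9000, next y-line at t=0.4850; Δt_x=2.0000, Δt_y=1.1547
    y: enter (3,7) at t=0.4850 ← occupied
  → r_1 = 0.4850
beam 2: φ=0°, α=165°
  dir = (cos 165°, sin 165°) = (-0.9659, 0.2588); from cell (3,6)
  next x-line at t=0.4659, next y-line at t=1.6228; Δt_x=1.0353, Δt_y=3.8637
    x: enter (2,6) at t=0.4659
    x: enter (1,6) at t=1.5012
    y: enter (1,7) at t=1.6228
    x: enter (0,7) at t=2.5364 ← occupied
  → r_2 = 2.5364
beam 3: φ=45°, α=210°
  dir = (cos 210°, sin 210°) = (-0.8660, -0.5000); from cell (3,6)
  next x-line at t=0.5196, next y-line at t=1.1600; Δt_x=1.1547, Δt_y=2.0000
    x: enter (2,6) at t=0.5196
    y: enter (2,5) at t=1.1600
    x: enter (1,5) at t=1.6743
    x: enter (0,5) at t=2.8290 ← occupied
  → r_3 = 2.8290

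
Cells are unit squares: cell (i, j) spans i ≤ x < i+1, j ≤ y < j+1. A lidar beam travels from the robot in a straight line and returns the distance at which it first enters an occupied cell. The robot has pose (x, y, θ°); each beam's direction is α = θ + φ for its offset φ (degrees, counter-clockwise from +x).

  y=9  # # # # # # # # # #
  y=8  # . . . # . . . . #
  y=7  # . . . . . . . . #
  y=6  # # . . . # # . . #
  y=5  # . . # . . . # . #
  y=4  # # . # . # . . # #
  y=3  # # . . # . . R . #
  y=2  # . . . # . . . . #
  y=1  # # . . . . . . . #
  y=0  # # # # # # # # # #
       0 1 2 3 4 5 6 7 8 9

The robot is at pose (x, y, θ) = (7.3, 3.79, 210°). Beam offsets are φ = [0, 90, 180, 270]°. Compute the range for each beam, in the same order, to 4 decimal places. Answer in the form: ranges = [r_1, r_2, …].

beam 1: φ=0°, α=210°
  dir = (cos 210°, sin 210°) = (-0.8660, -0.5000); from cell (7,3)
  next x-line at t=0.3464, next y-line at t=1.5800; Δt_x=1.1547, Δt_y=2.0000
    x: enter (6,3) at t=0.3464
    x: enter (5,3) at t=1.5011
    y: enter (5,2) at t=1.5800
    x: enter (4,2) at t=2.6558 ← occupied
  → r_1 = 2.6558
beam 2: φ=90°, α=300°
  dir = (cos 300°, sin 300°) = (0.5000, -0.8660); from cell (7,3)
  next x-line at t=1.4000, next y-line at t=0.9122; Δt_x=2.0000, Δt_y=1.1547
    y: enter (7,2) at t=0.9122
    x: enter (8,2) at t=1.4000
    y: enter (8,1) at t=2.0669
    y: enter (8,0) at t=3.2216 ← occupied
  → r_2 = 3.2216
beam 3: φ=180°, α=30°
  dir = (cos 30°, sin 30°) = (0.8660, 0.5000); from cell (7,3)
  next x-line at t=0.8083, next y-line at t=0.4200; Δt_x=1.1547, Δt_y=2.0000
    y: enter (7,4) at t=0.4200
    x: enter (8,4) at t=0.8083 ← occupied
  → r_3 = 0.8083
beam 4: φ=270°, α=120°
  dir = (cos 120°, sin 120°) = (-0.5000, 0.8660); from cell (7,3)
  next x-line at t=0.6000, next y-line at t=0.2425; Δt_x=2.0000, Δt_y=1.1547
    y: enter (7,4) at t=0.2425
    x: enter (6,4) at t=0.6000
    y: enter (6,5) at t=1.3972
    y: enter (6,6) at t=2.5519 ← occupied
  → r_4 = 2.5519

ranges = [2.6558, 3.2216, 0.8083, 2.5519]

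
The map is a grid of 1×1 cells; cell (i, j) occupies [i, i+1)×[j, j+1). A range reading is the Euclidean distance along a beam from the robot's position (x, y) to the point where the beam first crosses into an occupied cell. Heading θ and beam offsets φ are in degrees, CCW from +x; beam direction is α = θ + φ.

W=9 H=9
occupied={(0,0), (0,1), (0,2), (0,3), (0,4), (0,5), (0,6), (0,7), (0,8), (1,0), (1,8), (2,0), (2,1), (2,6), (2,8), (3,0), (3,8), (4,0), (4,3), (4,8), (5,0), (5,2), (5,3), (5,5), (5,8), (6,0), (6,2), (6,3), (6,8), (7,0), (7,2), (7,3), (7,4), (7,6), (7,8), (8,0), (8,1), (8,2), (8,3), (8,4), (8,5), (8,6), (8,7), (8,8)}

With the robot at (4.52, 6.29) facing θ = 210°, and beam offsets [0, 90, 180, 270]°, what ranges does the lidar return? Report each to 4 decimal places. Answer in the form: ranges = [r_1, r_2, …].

ranges = [4.0645, 0.9600, 3.4200, 1.9745]

beam 1: φ=0°, α=210°
  direction (-0.8660, -0.5000); cell (4,6); t to first gridline: x 0.6004, y 0.5800 (then +1.1547 / +2.0000)
    (4,5) via y @ 0.5800
    (3,5) via x @ 0.6004
    (2,5) via x @ 1.7551
    (2,4) via y @ 2.5800
    (1,4) via x @ 2.9098
    (0,4) via x @ 4.0645  # hit
  → r_1 = 4.0645
beam 2: φ=90°, α=300°
  direction (0.5000, -0.8660); cell (4,6); t to first gridline: x 0.9600, y 0.3349 (then +2.0000 / +1.1547)
    (4,5) via y @ 0.3349
    (5,5) via x @ 0.9600  # hit
  → r_2 = 0.9600
beam 3: φ=180°, α=30°
  direction (0.8660, 0.5000); cell (4,6); t to first gridline: x 0.5543, y 1.4200 (then +1.1547 / +2.0000)
    (5,6) via x @ 0.5543
    (5,7) via y @ 1.4200
    (6,7) via x @ 1.7090
    (7,7) via x @ 2.8637
    (7,8) via y @ 3.4200  # hit
  → r_3 = 3.4200
beam 4: φ=270°, α=120°
  direction (-0.5000, 0.8660); cell (4,6); t to first gridline: x 1.0400, y 0.8198 (then +2.0000 / +1.1547)
    (4,7) via y @ 0.8198
    (3,7) via x @ 1.0400
    (3,8) via y @ 1.9745  # hit
  → r_4 = 1.9745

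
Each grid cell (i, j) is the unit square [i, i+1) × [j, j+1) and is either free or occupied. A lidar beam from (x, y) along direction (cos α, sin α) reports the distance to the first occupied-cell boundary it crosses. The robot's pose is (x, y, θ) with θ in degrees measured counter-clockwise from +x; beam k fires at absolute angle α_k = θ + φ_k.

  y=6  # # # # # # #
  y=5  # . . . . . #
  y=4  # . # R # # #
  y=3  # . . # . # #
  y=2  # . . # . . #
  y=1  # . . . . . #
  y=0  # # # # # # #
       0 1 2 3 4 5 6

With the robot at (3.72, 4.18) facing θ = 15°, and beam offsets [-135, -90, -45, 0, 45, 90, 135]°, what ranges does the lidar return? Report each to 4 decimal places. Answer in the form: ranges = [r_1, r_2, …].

ranges = [0.2078, 0.1863, 0.3233, 0.2899, 0.5600, 1.8842, 0.8314]

beam 1: φ=-135°, α=240°
  d=(-0.5000,-0.8660)  start (3,4)  tX=1.4400 tY=0.2078  stride 1/|dx|=2.0000 1/|dy|=1.1547
    cross y-line → (3,3), t=0.2078 (wall)
  → r_1 = 0.2078
beam 2: φ=-90°, α=285°
  d=(0.2588,-0.9659)  start (3,4)  tX=1.0818 tY=0.1863  stride 1/|dx|=3.8637 1/|dy|=1.0353
    cross y-line → (3,3), t=0.1863 (wall)
  → r_2 = 0.1863
beam 3: φ=-45°, α=330°
  d=(0.8660,-0.5000)  start (3,4)  tX=0.3233 tY=0.3600  stride 1/|dx|=1.1547 1/|dy|=2.0000
    cross x-line → (4,4), t=0.3233 (wall)
  → r_3 = 0.3233
beam 4: φ=0°, α=15°
  d=(0.9659,0.2588)  start (3,4)  tX=0.2899 tY=3.1682  stride 1/|dx|=1.0353 1/|dy|=3.8637
    cross x-line → (4,4), t=0.2899 (wall)
  → r_4 = 0.2899
beam 5: φ=45°, α=60°
  d=(0.5000,0.8660)  start (3,4)  tX=0.5600 tY=0.9469  stride 1/|dx|=2.0000 1/|dy|=1.1547
    cross x-line → (4,4), t=0.5600 (wall)
  → r_5 = 0.5600
beam 6: φ=90°, α=105°
  d=(-0.2588,0.9659)  start (3,4)  tX=2.7819 tY=0.8489  stride 1/|dx|=3.8637 1/|dy|=1.0353
    cross y-line → (3,5), t=0.8489
    cross y-line → (3,6), t=1.8842 (wall)
  → r_6 = 1.8842
beam 7: φ=135°, α=150°
  d=(-0.8660,0.5000)  start (3,4)  tX=0.8314 tY=1.6400  stride 1/|dx|=1.1547 1/|dy|=2.0000
    cross x-line → (2,4), t=0.8314 (wall)
  → r_7 = 0.8314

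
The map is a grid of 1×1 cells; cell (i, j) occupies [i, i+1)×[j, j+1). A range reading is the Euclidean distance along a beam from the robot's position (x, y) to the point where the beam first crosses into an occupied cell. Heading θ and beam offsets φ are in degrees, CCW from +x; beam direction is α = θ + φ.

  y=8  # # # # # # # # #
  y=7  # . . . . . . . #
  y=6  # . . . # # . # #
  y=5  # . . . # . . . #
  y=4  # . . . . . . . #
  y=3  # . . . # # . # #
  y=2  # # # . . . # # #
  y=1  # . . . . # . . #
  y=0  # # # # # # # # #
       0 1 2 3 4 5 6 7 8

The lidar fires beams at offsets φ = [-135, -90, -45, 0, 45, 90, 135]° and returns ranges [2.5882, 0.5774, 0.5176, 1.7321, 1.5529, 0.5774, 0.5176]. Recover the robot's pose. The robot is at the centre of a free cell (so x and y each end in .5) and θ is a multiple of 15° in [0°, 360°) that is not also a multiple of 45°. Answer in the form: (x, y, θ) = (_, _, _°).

(x, y, θ) = (6.5, 6.5, 60°)

Candidates: 37 free-cell centres × 16 headings = 592 poses. Raycast each; keep the one whose scan matches to 4 dp.
  (3.5, 6.5, 330°): beam 2 = 4.0415 ≠ 0.5774 ✗
  (1.5, 1.5, 120°): beam 1 = 1.9319 ≠ 2.5882 ✗
  (3.5, 3.5, 165°): beam 1 = 0.5774 ≠ 2.5882 ✗
  …
  (6.5, 6.5, 60°): r_1=2.5882, r_2=0.5774, r_3=0.5176, r_4=1.7321, r_5=1.5529, r_6=0.5774, r_7=0.5176 — all match ✓
No second candidate reproduces the full scan.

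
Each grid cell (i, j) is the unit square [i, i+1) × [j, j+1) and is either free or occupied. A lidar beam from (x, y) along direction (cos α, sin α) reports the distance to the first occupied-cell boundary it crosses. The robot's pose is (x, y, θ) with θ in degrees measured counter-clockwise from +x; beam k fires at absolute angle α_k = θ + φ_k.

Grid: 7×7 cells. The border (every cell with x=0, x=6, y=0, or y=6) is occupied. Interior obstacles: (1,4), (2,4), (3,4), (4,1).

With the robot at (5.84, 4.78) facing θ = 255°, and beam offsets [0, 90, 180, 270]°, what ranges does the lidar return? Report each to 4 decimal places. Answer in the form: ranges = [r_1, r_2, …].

ranges = [3.2455, 0.1656, 0.6182, 4.7137]

beam 1: φ=0°, α=255°
  d=(-0.2588,-0.9659)  start (5,4)  tX=3.2455 tY=0.8075  stride 1/|dx|=3.8637 1/|dy|=1.0353
    cross y-line → (5,3), t=0.8075
    cross y-line → (5,2), t=1.8428
    cross y-line → (5,1), t=2.8781
    cross x-line → (4,1), t=3.2455 (wall)
  → r_1 = 3.2455
beam 2: φ=90°, α=345°
  d=(0.9659,-0.2588)  start (5,4)  tX=0.1656 tY=3.0137  stride 1/|dx|=1.0353 1/|dy|=3.8637
    cross x-line → (6,4), t=0.1656 (wall)
  → r_2 = 0.1656
beam 3: φ=180°, α=75°
  d=(0.2588,0.9659)  start (5,4)  tX=0.6182 tY=0.2278  stride 1/|dx|=3.8637 1/|dy|=1.0353
    cross y-line → (5,5), t=0.2278
    cross x-line → (6,5), t=0.6182 (wall)
  → r_3 = 0.6182
beam 4: φ=270°, α=165°
  d=(-0.9659,0.2588)  start (5,4)  tX=0.8696 tY=0.8500  stride 1/|dx|=1.0353 1/|dy|=3.8637
    cross y-line → (5,5), t=0.8500
    cross x-line → (4,5), t=0.8696
    cross x-line → (3,5), t=1.9049
    cross x-line → (2,5), t=2.9402
    cross x-line → (1,5), t=3.9755
    cross y-line → (1,6), t=4.7137 (wall)
  → r_4 = 4.7137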